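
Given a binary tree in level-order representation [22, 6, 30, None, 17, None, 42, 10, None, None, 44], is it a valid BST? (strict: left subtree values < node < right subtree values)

Level-order array: [22, 6, 30, None, 17, None, 42, 10, None, None, 44]
Validate using subtree bounds (lo, hi): at each node, require lo < value < hi,
then recurse left with hi=value and right with lo=value.
Preorder trace (stopping at first violation):
  at node 22 with bounds (-inf, +inf): OK
  at node 6 with bounds (-inf, 22): OK
  at node 17 with bounds (6, 22): OK
  at node 10 with bounds (6, 17): OK
  at node 30 with bounds (22, +inf): OK
  at node 42 with bounds (30, +inf): OK
  at node 44 with bounds (42, +inf): OK
No violation found at any node.
Result: Valid BST


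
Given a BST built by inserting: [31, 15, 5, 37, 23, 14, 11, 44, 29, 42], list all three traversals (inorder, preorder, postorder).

Tree insertion order: [31, 15, 5, 37, 23, 14, 11, 44, 29, 42]
Tree (level-order array): [31, 15, 37, 5, 23, None, 44, None, 14, None, 29, 42, None, 11]
Inorder (L, root, R): [5, 11, 14, 15, 23, 29, 31, 37, 42, 44]
Preorder (root, L, R): [31, 15, 5, 14, 11, 23, 29, 37, 44, 42]
Postorder (L, R, root): [11, 14, 5, 29, 23, 15, 42, 44, 37, 31]


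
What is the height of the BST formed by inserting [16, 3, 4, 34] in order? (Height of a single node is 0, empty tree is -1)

Insertion order: [16, 3, 4, 34]
Tree (level-order array): [16, 3, 34, None, 4]
Compute height bottom-up (empty subtree = -1):
  height(4) = 1 + max(-1, -1) = 0
  height(3) = 1 + max(-1, 0) = 1
  height(34) = 1 + max(-1, -1) = 0
  height(16) = 1 + max(1, 0) = 2
Height = 2


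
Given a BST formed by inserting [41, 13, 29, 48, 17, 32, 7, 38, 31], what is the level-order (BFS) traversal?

Tree insertion order: [41, 13, 29, 48, 17, 32, 7, 38, 31]
Tree (level-order array): [41, 13, 48, 7, 29, None, None, None, None, 17, 32, None, None, 31, 38]
BFS from the root, enqueuing left then right child of each popped node:
  queue [41] -> pop 41, enqueue [13, 48], visited so far: [41]
  queue [13, 48] -> pop 13, enqueue [7, 29], visited so far: [41, 13]
  queue [48, 7, 29] -> pop 48, enqueue [none], visited so far: [41, 13, 48]
  queue [7, 29] -> pop 7, enqueue [none], visited so far: [41, 13, 48, 7]
  queue [29] -> pop 29, enqueue [17, 32], visited so far: [41, 13, 48, 7, 29]
  queue [17, 32] -> pop 17, enqueue [none], visited so far: [41, 13, 48, 7, 29, 17]
  queue [32] -> pop 32, enqueue [31, 38], visited so far: [41, 13, 48, 7, 29, 17, 32]
  queue [31, 38] -> pop 31, enqueue [none], visited so far: [41, 13, 48, 7, 29, 17, 32, 31]
  queue [38] -> pop 38, enqueue [none], visited so far: [41, 13, 48, 7, 29, 17, 32, 31, 38]
Result: [41, 13, 48, 7, 29, 17, 32, 31, 38]


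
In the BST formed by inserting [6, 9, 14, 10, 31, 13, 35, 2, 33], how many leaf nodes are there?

Tree built from: [6, 9, 14, 10, 31, 13, 35, 2, 33]
Tree (level-order array): [6, 2, 9, None, None, None, 14, 10, 31, None, 13, None, 35, None, None, 33]
Rule: A leaf has 0 children.
Per-node child counts:
  node 6: 2 child(ren)
  node 2: 0 child(ren)
  node 9: 1 child(ren)
  node 14: 2 child(ren)
  node 10: 1 child(ren)
  node 13: 0 child(ren)
  node 31: 1 child(ren)
  node 35: 1 child(ren)
  node 33: 0 child(ren)
Matching nodes: [2, 13, 33]
Count of leaf nodes: 3


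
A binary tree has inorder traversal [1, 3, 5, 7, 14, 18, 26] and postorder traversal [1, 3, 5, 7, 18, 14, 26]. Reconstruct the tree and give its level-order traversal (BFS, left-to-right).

Inorder:   [1, 3, 5, 7, 14, 18, 26]
Postorder: [1, 3, 5, 7, 18, 14, 26]
Algorithm: postorder visits root last, so walk postorder right-to-left;
each value is the root of the current inorder slice — split it at that
value, recurse on the right subtree first, then the left.
Recursive splits:
  root=26; inorder splits into left=[1, 3, 5, 7, 14, 18], right=[]
  root=14; inorder splits into left=[1, 3, 5, 7], right=[18]
  root=18; inorder splits into left=[], right=[]
  root=7; inorder splits into left=[1, 3, 5], right=[]
  root=5; inorder splits into left=[1, 3], right=[]
  root=3; inorder splits into left=[1], right=[]
  root=1; inorder splits into left=[], right=[]
Reconstructed level-order: [26, 14, 7, 18, 5, 3, 1]


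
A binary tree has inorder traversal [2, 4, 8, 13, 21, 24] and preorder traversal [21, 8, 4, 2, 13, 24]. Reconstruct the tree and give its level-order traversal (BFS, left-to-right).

Inorder:  [2, 4, 8, 13, 21, 24]
Preorder: [21, 8, 4, 2, 13, 24]
Algorithm: preorder visits root first, so consume preorder in order;
for each root, split the current inorder slice at that value into
left-subtree inorder and right-subtree inorder, then recurse.
Recursive splits:
  root=21; inorder splits into left=[2, 4, 8, 13], right=[24]
  root=8; inorder splits into left=[2, 4], right=[13]
  root=4; inorder splits into left=[2], right=[]
  root=2; inorder splits into left=[], right=[]
  root=13; inorder splits into left=[], right=[]
  root=24; inorder splits into left=[], right=[]
Reconstructed level-order: [21, 8, 24, 4, 13, 2]


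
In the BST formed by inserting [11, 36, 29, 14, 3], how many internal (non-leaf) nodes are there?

Tree built from: [11, 36, 29, 14, 3]
Tree (level-order array): [11, 3, 36, None, None, 29, None, 14]
Rule: An internal node has at least one child.
Per-node child counts:
  node 11: 2 child(ren)
  node 3: 0 child(ren)
  node 36: 1 child(ren)
  node 29: 1 child(ren)
  node 14: 0 child(ren)
Matching nodes: [11, 36, 29]
Count of internal (non-leaf) nodes: 3


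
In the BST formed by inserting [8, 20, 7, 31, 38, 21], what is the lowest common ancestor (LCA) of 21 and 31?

Tree insertion order: [8, 20, 7, 31, 38, 21]
Tree (level-order array): [8, 7, 20, None, None, None, 31, 21, 38]
In a BST, the LCA of p=21, q=31 is the first node v on the
root-to-leaf path with p <= v <= q (go left if both < v, right if both > v).
Walk from root:
  at 8: both 21 and 31 > 8, go right
  at 20: both 21 and 31 > 20, go right
  at 31: 21 <= 31 <= 31, this is the LCA
LCA = 31


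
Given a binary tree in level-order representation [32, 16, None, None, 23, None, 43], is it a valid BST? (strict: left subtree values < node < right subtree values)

Level-order array: [32, 16, None, None, 23, None, 43]
Validate using subtree bounds (lo, hi): at each node, require lo < value < hi,
then recurse left with hi=value and right with lo=value.
Preorder trace (stopping at first violation):
  at node 32 with bounds (-inf, +inf): OK
  at node 16 with bounds (-inf, 32): OK
  at node 23 with bounds (16, 32): OK
  at node 43 with bounds (23, 32): VIOLATION
Node 43 violates its bound: not (23 < 43 < 32).
Result: Not a valid BST


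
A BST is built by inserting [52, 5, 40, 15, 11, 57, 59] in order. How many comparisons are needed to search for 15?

Search path for 15: 52 -> 5 -> 40 -> 15
Found: True
Comparisons: 4


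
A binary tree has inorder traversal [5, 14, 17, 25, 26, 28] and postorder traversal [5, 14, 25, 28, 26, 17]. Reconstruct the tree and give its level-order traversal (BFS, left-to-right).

Inorder:   [5, 14, 17, 25, 26, 28]
Postorder: [5, 14, 25, 28, 26, 17]
Algorithm: postorder visits root last, so walk postorder right-to-left;
each value is the root of the current inorder slice — split it at that
value, recurse on the right subtree first, then the left.
Recursive splits:
  root=17; inorder splits into left=[5, 14], right=[25, 26, 28]
  root=26; inorder splits into left=[25], right=[28]
  root=28; inorder splits into left=[], right=[]
  root=25; inorder splits into left=[], right=[]
  root=14; inorder splits into left=[5], right=[]
  root=5; inorder splits into left=[], right=[]
Reconstructed level-order: [17, 14, 26, 5, 25, 28]


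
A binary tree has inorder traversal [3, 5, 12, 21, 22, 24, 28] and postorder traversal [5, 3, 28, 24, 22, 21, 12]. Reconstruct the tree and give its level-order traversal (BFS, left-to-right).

Inorder:   [3, 5, 12, 21, 22, 24, 28]
Postorder: [5, 3, 28, 24, 22, 21, 12]
Algorithm: postorder visits root last, so walk postorder right-to-left;
each value is the root of the current inorder slice — split it at that
value, recurse on the right subtree first, then the left.
Recursive splits:
  root=12; inorder splits into left=[3, 5], right=[21, 22, 24, 28]
  root=21; inorder splits into left=[], right=[22, 24, 28]
  root=22; inorder splits into left=[], right=[24, 28]
  root=24; inorder splits into left=[], right=[28]
  root=28; inorder splits into left=[], right=[]
  root=3; inorder splits into left=[], right=[5]
  root=5; inorder splits into left=[], right=[]
Reconstructed level-order: [12, 3, 21, 5, 22, 24, 28]


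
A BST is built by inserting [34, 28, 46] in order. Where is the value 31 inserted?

Starting tree (level order): [34, 28, 46]
Insertion path: 34 -> 28
Result: insert 31 as right child of 28
Final tree (level order): [34, 28, 46, None, 31]


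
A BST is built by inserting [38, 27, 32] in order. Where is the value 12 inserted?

Starting tree (level order): [38, 27, None, None, 32]
Insertion path: 38 -> 27
Result: insert 12 as left child of 27
Final tree (level order): [38, 27, None, 12, 32]


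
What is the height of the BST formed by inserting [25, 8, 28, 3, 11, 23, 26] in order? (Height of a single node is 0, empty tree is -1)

Insertion order: [25, 8, 28, 3, 11, 23, 26]
Tree (level-order array): [25, 8, 28, 3, 11, 26, None, None, None, None, 23]
Compute height bottom-up (empty subtree = -1):
  height(3) = 1 + max(-1, -1) = 0
  height(23) = 1 + max(-1, -1) = 0
  height(11) = 1 + max(-1, 0) = 1
  height(8) = 1 + max(0, 1) = 2
  height(26) = 1 + max(-1, -1) = 0
  height(28) = 1 + max(0, -1) = 1
  height(25) = 1 + max(2, 1) = 3
Height = 3


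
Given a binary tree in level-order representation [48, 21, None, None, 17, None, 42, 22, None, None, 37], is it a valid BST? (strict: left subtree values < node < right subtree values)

Level-order array: [48, 21, None, None, 17, None, 42, 22, None, None, 37]
Validate using subtree bounds (lo, hi): at each node, require lo < value < hi,
then recurse left with hi=value and right with lo=value.
Preorder trace (stopping at first violation):
  at node 48 with bounds (-inf, +inf): OK
  at node 21 with bounds (-inf, 48): OK
  at node 17 with bounds (21, 48): VIOLATION
Node 17 violates its bound: not (21 < 17 < 48).
Result: Not a valid BST


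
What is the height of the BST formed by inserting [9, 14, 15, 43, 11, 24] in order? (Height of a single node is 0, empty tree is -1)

Insertion order: [9, 14, 15, 43, 11, 24]
Tree (level-order array): [9, None, 14, 11, 15, None, None, None, 43, 24]
Compute height bottom-up (empty subtree = -1):
  height(11) = 1 + max(-1, -1) = 0
  height(24) = 1 + max(-1, -1) = 0
  height(43) = 1 + max(0, -1) = 1
  height(15) = 1 + max(-1, 1) = 2
  height(14) = 1 + max(0, 2) = 3
  height(9) = 1 + max(-1, 3) = 4
Height = 4


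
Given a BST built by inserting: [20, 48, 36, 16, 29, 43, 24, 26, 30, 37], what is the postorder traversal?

Tree insertion order: [20, 48, 36, 16, 29, 43, 24, 26, 30, 37]
Tree (level-order array): [20, 16, 48, None, None, 36, None, 29, 43, 24, 30, 37, None, None, 26]
Postorder traversal: [16, 26, 24, 30, 29, 37, 43, 36, 48, 20]


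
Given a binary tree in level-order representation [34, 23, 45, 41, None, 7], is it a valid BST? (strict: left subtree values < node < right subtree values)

Level-order array: [34, 23, 45, 41, None, 7]
Validate using subtree bounds (lo, hi): at each node, require lo < value < hi,
then recurse left with hi=value and right with lo=value.
Preorder trace (stopping at first violation):
  at node 34 with bounds (-inf, +inf): OK
  at node 23 with bounds (-inf, 34): OK
  at node 41 with bounds (-inf, 23): VIOLATION
Node 41 violates its bound: not (-inf < 41 < 23).
Result: Not a valid BST


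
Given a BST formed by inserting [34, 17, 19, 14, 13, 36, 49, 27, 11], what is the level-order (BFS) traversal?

Tree insertion order: [34, 17, 19, 14, 13, 36, 49, 27, 11]
Tree (level-order array): [34, 17, 36, 14, 19, None, 49, 13, None, None, 27, None, None, 11]
BFS from the root, enqueuing left then right child of each popped node:
  queue [34] -> pop 34, enqueue [17, 36], visited so far: [34]
  queue [17, 36] -> pop 17, enqueue [14, 19], visited so far: [34, 17]
  queue [36, 14, 19] -> pop 36, enqueue [49], visited so far: [34, 17, 36]
  queue [14, 19, 49] -> pop 14, enqueue [13], visited so far: [34, 17, 36, 14]
  queue [19, 49, 13] -> pop 19, enqueue [27], visited so far: [34, 17, 36, 14, 19]
  queue [49, 13, 27] -> pop 49, enqueue [none], visited so far: [34, 17, 36, 14, 19, 49]
  queue [13, 27] -> pop 13, enqueue [11], visited so far: [34, 17, 36, 14, 19, 49, 13]
  queue [27, 11] -> pop 27, enqueue [none], visited so far: [34, 17, 36, 14, 19, 49, 13, 27]
  queue [11] -> pop 11, enqueue [none], visited so far: [34, 17, 36, 14, 19, 49, 13, 27, 11]
Result: [34, 17, 36, 14, 19, 49, 13, 27, 11]


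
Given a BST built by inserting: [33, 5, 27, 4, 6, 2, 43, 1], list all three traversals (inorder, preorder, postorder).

Tree insertion order: [33, 5, 27, 4, 6, 2, 43, 1]
Tree (level-order array): [33, 5, 43, 4, 27, None, None, 2, None, 6, None, 1]
Inorder (L, root, R): [1, 2, 4, 5, 6, 27, 33, 43]
Preorder (root, L, R): [33, 5, 4, 2, 1, 27, 6, 43]
Postorder (L, R, root): [1, 2, 4, 6, 27, 5, 43, 33]


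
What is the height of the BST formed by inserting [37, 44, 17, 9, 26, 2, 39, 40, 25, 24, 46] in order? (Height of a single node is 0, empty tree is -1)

Insertion order: [37, 44, 17, 9, 26, 2, 39, 40, 25, 24, 46]
Tree (level-order array): [37, 17, 44, 9, 26, 39, 46, 2, None, 25, None, None, 40, None, None, None, None, 24]
Compute height bottom-up (empty subtree = -1):
  height(2) = 1 + max(-1, -1) = 0
  height(9) = 1 + max(0, -1) = 1
  height(24) = 1 + max(-1, -1) = 0
  height(25) = 1 + max(0, -1) = 1
  height(26) = 1 + max(1, -1) = 2
  height(17) = 1 + max(1, 2) = 3
  height(40) = 1 + max(-1, -1) = 0
  height(39) = 1 + max(-1, 0) = 1
  height(46) = 1 + max(-1, -1) = 0
  height(44) = 1 + max(1, 0) = 2
  height(37) = 1 + max(3, 2) = 4
Height = 4


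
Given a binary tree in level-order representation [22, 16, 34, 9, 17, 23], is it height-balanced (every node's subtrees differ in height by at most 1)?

Tree (level-order array): [22, 16, 34, 9, 17, 23]
Definition: a tree is height-balanced if, at every node, |h(left) - h(right)| <= 1 (empty subtree has height -1).
Bottom-up per-node check:
  node 9: h_left=-1, h_right=-1, diff=0 [OK], height=0
  node 17: h_left=-1, h_right=-1, diff=0 [OK], height=0
  node 16: h_left=0, h_right=0, diff=0 [OK], height=1
  node 23: h_left=-1, h_right=-1, diff=0 [OK], height=0
  node 34: h_left=0, h_right=-1, diff=1 [OK], height=1
  node 22: h_left=1, h_right=1, diff=0 [OK], height=2
All nodes satisfy the balance condition.
Result: Balanced


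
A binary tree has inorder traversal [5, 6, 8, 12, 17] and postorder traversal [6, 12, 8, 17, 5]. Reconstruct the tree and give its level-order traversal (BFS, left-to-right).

Inorder:   [5, 6, 8, 12, 17]
Postorder: [6, 12, 8, 17, 5]
Algorithm: postorder visits root last, so walk postorder right-to-left;
each value is the root of the current inorder slice — split it at that
value, recurse on the right subtree first, then the left.
Recursive splits:
  root=5; inorder splits into left=[], right=[6, 8, 12, 17]
  root=17; inorder splits into left=[6, 8, 12], right=[]
  root=8; inorder splits into left=[6], right=[12]
  root=12; inorder splits into left=[], right=[]
  root=6; inorder splits into left=[], right=[]
Reconstructed level-order: [5, 17, 8, 6, 12]


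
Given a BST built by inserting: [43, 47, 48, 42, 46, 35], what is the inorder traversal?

Tree insertion order: [43, 47, 48, 42, 46, 35]
Tree (level-order array): [43, 42, 47, 35, None, 46, 48]
Inorder traversal: [35, 42, 43, 46, 47, 48]


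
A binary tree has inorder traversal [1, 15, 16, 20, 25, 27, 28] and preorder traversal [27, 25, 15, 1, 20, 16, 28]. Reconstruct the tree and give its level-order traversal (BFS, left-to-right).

Inorder:  [1, 15, 16, 20, 25, 27, 28]
Preorder: [27, 25, 15, 1, 20, 16, 28]
Algorithm: preorder visits root first, so consume preorder in order;
for each root, split the current inorder slice at that value into
left-subtree inorder and right-subtree inorder, then recurse.
Recursive splits:
  root=27; inorder splits into left=[1, 15, 16, 20, 25], right=[28]
  root=25; inorder splits into left=[1, 15, 16, 20], right=[]
  root=15; inorder splits into left=[1], right=[16, 20]
  root=1; inorder splits into left=[], right=[]
  root=20; inorder splits into left=[16], right=[]
  root=16; inorder splits into left=[], right=[]
  root=28; inorder splits into left=[], right=[]
Reconstructed level-order: [27, 25, 28, 15, 1, 20, 16]


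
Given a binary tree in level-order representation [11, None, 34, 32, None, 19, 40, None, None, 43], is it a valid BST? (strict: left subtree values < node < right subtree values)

Level-order array: [11, None, 34, 32, None, 19, 40, None, None, 43]
Validate using subtree bounds (lo, hi): at each node, require lo < value < hi,
then recurse left with hi=value and right with lo=value.
Preorder trace (stopping at first violation):
  at node 11 with bounds (-inf, +inf): OK
  at node 34 with bounds (11, +inf): OK
  at node 32 with bounds (11, 34): OK
  at node 19 with bounds (11, 32): OK
  at node 40 with bounds (32, 34): VIOLATION
Node 40 violates its bound: not (32 < 40 < 34).
Result: Not a valid BST


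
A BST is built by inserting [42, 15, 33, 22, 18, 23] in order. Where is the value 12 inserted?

Starting tree (level order): [42, 15, None, None, 33, 22, None, 18, 23]
Insertion path: 42 -> 15
Result: insert 12 as left child of 15
Final tree (level order): [42, 15, None, 12, 33, None, None, 22, None, 18, 23]


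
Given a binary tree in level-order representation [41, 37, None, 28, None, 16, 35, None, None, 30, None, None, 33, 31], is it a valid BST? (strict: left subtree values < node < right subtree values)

Level-order array: [41, 37, None, 28, None, 16, 35, None, None, 30, None, None, 33, 31]
Validate using subtree bounds (lo, hi): at each node, require lo < value < hi,
then recurse left with hi=value and right with lo=value.
Preorder trace (stopping at first violation):
  at node 41 with bounds (-inf, +inf): OK
  at node 37 with bounds (-inf, 41): OK
  at node 28 with bounds (-inf, 37): OK
  at node 16 with bounds (-inf, 28): OK
  at node 35 with bounds (28, 37): OK
  at node 30 with bounds (28, 35): OK
  at node 33 with bounds (30, 35): OK
  at node 31 with bounds (30, 33): OK
No violation found at any node.
Result: Valid BST


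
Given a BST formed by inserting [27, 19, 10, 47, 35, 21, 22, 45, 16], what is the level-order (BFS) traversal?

Tree insertion order: [27, 19, 10, 47, 35, 21, 22, 45, 16]
Tree (level-order array): [27, 19, 47, 10, 21, 35, None, None, 16, None, 22, None, 45]
BFS from the root, enqueuing left then right child of each popped node:
  queue [27] -> pop 27, enqueue [19, 47], visited so far: [27]
  queue [19, 47] -> pop 19, enqueue [10, 21], visited so far: [27, 19]
  queue [47, 10, 21] -> pop 47, enqueue [35], visited so far: [27, 19, 47]
  queue [10, 21, 35] -> pop 10, enqueue [16], visited so far: [27, 19, 47, 10]
  queue [21, 35, 16] -> pop 21, enqueue [22], visited so far: [27, 19, 47, 10, 21]
  queue [35, 16, 22] -> pop 35, enqueue [45], visited so far: [27, 19, 47, 10, 21, 35]
  queue [16, 22, 45] -> pop 16, enqueue [none], visited so far: [27, 19, 47, 10, 21, 35, 16]
  queue [22, 45] -> pop 22, enqueue [none], visited so far: [27, 19, 47, 10, 21, 35, 16, 22]
  queue [45] -> pop 45, enqueue [none], visited so far: [27, 19, 47, 10, 21, 35, 16, 22, 45]
Result: [27, 19, 47, 10, 21, 35, 16, 22, 45]


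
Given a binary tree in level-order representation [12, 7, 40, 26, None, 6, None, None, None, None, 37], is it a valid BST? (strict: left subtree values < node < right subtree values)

Level-order array: [12, 7, 40, 26, None, 6, None, None, None, None, 37]
Validate using subtree bounds (lo, hi): at each node, require lo < value < hi,
then recurse left with hi=value and right with lo=value.
Preorder trace (stopping at first violation):
  at node 12 with bounds (-inf, +inf): OK
  at node 7 with bounds (-inf, 12): OK
  at node 26 with bounds (-inf, 7): VIOLATION
Node 26 violates its bound: not (-inf < 26 < 7).
Result: Not a valid BST


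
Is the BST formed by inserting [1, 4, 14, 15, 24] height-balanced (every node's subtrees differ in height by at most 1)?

Tree (level-order array): [1, None, 4, None, 14, None, 15, None, 24]
Definition: a tree is height-balanced if, at every node, |h(left) - h(right)| <= 1 (empty subtree has height -1).
Bottom-up per-node check:
  node 24: h_left=-1, h_right=-1, diff=0 [OK], height=0
  node 15: h_left=-1, h_right=0, diff=1 [OK], height=1
  node 14: h_left=-1, h_right=1, diff=2 [FAIL (|-1-1|=2 > 1)], height=2
  node 4: h_left=-1, h_right=2, diff=3 [FAIL (|-1-2|=3 > 1)], height=3
  node 1: h_left=-1, h_right=3, diff=4 [FAIL (|-1-3|=4 > 1)], height=4
Node 14 violates the condition: |-1 - 1| = 2 > 1.
Result: Not balanced


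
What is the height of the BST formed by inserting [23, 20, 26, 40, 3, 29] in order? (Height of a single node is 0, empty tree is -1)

Insertion order: [23, 20, 26, 40, 3, 29]
Tree (level-order array): [23, 20, 26, 3, None, None, 40, None, None, 29]
Compute height bottom-up (empty subtree = -1):
  height(3) = 1 + max(-1, -1) = 0
  height(20) = 1 + max(0, -1) = 1
  height(29) = 1 + max(-1, -1) = 0
  height(40) = 1 + max(0, -1) = 1
  height(26) = 1 + max(-1, 1) = 2
  height(23) = 1 + max(1, 2) = 3
Height = 3


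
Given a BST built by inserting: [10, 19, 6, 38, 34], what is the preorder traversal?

Tree insertion order: [10, 19, 6, 38, 34]
Tree (level-order array): [10, 6, 19, None, None, None, 38, 34]
Preorder traversal: [10, 6, 19, 38, 34]


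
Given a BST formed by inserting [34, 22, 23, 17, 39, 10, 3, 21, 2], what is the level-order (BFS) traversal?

Tree insertion order: [34, 22, 23, 17, 39, 10, 3, 21, 2]
Tree (level-order array): [34, 22, 39, 17, 23, None, None, 10, 21, None, None, 3, None, None, None, 2]
BFS from the root, enqueuing left then right child of each popped node:
  queue [34] -> pop 34, enqueue [22, 39], visited so far: [34]
  queue [22, 39] -> pop 22, enqueue [17, 23], visited so far: [34, 22]
  queue [39, 17, 23] -> pop 39, enqueue [none], visited so far: [34, 22, 39]
  queue [17, 23] -> pop 17, enqueue [10, 21], visited so far: [34, 22, 39, 17]
  queue [23, 10, 21] -> pop 23, enqueue [none], visited so far: [34, 22, 39, 17, 23]
  queue [10, 21] -> pop 10, enqueue [3], visited so far: [34, 22, 39, 17, 23, 10]
  queue [21, 3] -> pop 21, enqueue [none], visited so far: [34, 22, 39, 17, 23, 10, 21]
  queue [3] -> pop 3, enqueue [2], visited so far: [34, 22, 39, 17, 23, 10, 21, 3]
  queue [2] -> pop 2, enqueue [none], visited so far: [34, 22, 39, 17, 23, 10, 21, 3, 2]
Result: [34, 22, 39, 17, 23, 10, 21, 3, 2]


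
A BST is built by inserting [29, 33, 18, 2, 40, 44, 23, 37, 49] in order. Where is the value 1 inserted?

Starting tree (level order): [29, 18, 33, 2, 23, None, 40, None, None, None, None, 37, 44, None, None, None, 49]
Insertion path: 29 -> 18 -> 2
Result: insert 1 as left child of 2
Final tree (level order): [29, 18, 33, 2, 23, None, 40, 1, None, None, None, 37, 44, None, None, None, None, None, 49]


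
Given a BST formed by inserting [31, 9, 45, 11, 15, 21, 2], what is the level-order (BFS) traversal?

Tree insertion order: [31, 9, 45, 11, 15, 21, 2]
Tree (level-order array): [31, 9, 45, 2, 11, None, None, None, None, None, 15, None, 21]
BFS from the root, enqueuing left then right child of each popped node:
  queue [31] -> pop 31, enqueue [9, 45], visited so far: [31]
  queue [9, 45] -> pop 9, enqueue [2, 11], visited so far: [31, 9]
  queue [45, 2, 11] -> pop 45, enqueue [none], visited so far: [31, 9, 45]
  queue [2, 11] -> pop 2, enqueue [none], visited so far: [31, 9, 45, 2]
  queue [11] -> pop 11, enqueue [15], visited so far: [31, 9, 45, 2, 11]
  queue [15] -> pop 15, enqueue [21], visited so far: [31, 9, 45, 2, 11, 15]
  queue [21] -> pop 21, enqueue [none], visited so far: [31, 9, 45, 2, 11, 15, 21]
Result: [31, 9, 45, 2, 11, 15, 21]


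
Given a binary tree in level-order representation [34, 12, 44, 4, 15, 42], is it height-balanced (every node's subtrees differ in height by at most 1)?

Tree (level-order array): [34, 12, 44, 4, 15, 42]
Definition: a tree is height-balanced if, at every node, |h(left) - h(right)| <= 1 (empty subtree has height -1).
Bottom-up per-node check:
  node 4: h_left=-1, h_right=-1, diff=0 [OK], height=0
  node 15: h_left=-1, h_right=-1, diff=0 [OK], height=0
  node 12: h_left=0, h_right=0, diff=0 [OK], height=1
  node 42: h_left=-1, h_right=-1, diff=0 [OK], height=0
  node 44: h_left=0, h_right=-1, diff=1 [OK], height=1
  node 34: h_left=1, h_right=1, diff=0 [OK], height=2
All nodes satisfy the balance condition.
Result: Balanced


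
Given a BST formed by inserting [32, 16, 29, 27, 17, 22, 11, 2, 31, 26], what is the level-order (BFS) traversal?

Tree insertion order: [32, 16, 29, 27, 17, 22, 11, 2, 31, 26]
Tree (level-order array): [32, 16, None, 11, 29, 2, None, 27, 31, None, None, 17, None, None, None, None, 22, None, 26]
BFS from the root, enqueuing left then right child of each popped node:
  queue [32] -> pop 32, enqueue [16], visited so far: [32]
  queue [16] -> pop 16, enqueue [11, 29], visited so far: [32, 16]
  queue [11, 29] -> pop 11, enqueue [2], visited so far: [32, 16, 11]
  queue [29, 2] -> pop 29, enqueue [27, 31], visited so far: [32, 16, 11, 29]
  queue [2, 27, 31] -> pop 2, enqueue [none], visited so far: [32, 16, 11, 29, 2]
  queue [27, 31] -> pop 27, enqueue [17], visited so far: [32, 16, 11, 29, 2, 27]
  queue [31, 17] -> pop 31, enqueue [none], visited so far: [32, 16, 11, 29, 2, 27, 31]
  queue [17] -> pop 17, enqueue [22], visited so far: [32, 16, 11, 29, 2, 27, 31, 17]
  queue [22] -> pop 22, enqueue [26], visited so far: [32, 16, 11, 29, 2, 27, 31, 17, 22]
  queue [26] -> pop 26, enqueue [none], visited so far: [32, 16, 11, 29, 2, 27, 31, 17, 22, 26]
Result: [32, 16, 11, 29, 2, 27, 31, 17, 22, 26]


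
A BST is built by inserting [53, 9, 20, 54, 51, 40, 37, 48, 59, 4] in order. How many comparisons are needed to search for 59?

Search path for 59: 53 -> 54 -> 59
Found: True
Comparisons: 3


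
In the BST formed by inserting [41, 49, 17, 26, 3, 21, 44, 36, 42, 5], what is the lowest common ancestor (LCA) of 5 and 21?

Tree insertion order: [41, 49, 17, 26, 3, 21, 44, 36, 42, 5]
Tree (level-order array): [41, 17, 49, 3, 26, 44, None, None, 5, 21, 36, 42]
In a BST, the LCA of p=5, q=21 is the first node v on the
root-to-leaf path with p <= v <= q (go left if both < v, right if both > v).
Walk from root:
  at 41: both 5 and 21 < 41, go left
  at 17: 5 <= 17 <= 21, this is the LCA
LCA = 17


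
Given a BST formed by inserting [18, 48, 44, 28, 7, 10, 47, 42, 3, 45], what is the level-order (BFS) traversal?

Tree insertion order: [18, 48, 44, 28, 7, 10, 47, 42, 3, 45]
Tree (level-order array): [18, 7, 48, 3, 10, 44, None, None, None, None, None, 28, 47, None, 42, 45]
BFS from the root, enqueuing left then right child of each popped node:
  queue [18] -> pop 18, enqueue [7, 48], visited so far: [18]
  queue [7, 48] -> pop 7, enqueue [3, 10], visited so far: [18, 7]
  queue [48, 3, 10] -> pop 48, enqueue [44], visited so far: [18, 7, 48]
  queue [3, 10, 44] -> pop 3, enqueue [none], visited so far: [18, 7, 48, 3]
  queue [10, 44] -> pop 10, enqueue [none], visited so far: [18, 7, 48, 3, 10]
  queue [44] -> pop 44, enqueue [28, 47], visited so far: [18, 7, 48, 3, 10, 44]
  queue [28, 47] -> pop 28, enqueue [42], visited so far: [18, 7, 48, 3, 10, 44, 28]
  queue [47, 42] -> pop 47, enqueue [45], visited so far: [18, 7, 48, 3, 10, 44, 28, 47]
  queue [42, 45] -> pop 42, enqueue [none], visited so far: [18, 7, 48, 3, 10, 44, 28, 47, 42]
  queue [45] -> pop 45, enqueue [none], visited so far: [18, 7, 48, 3, 10, 44, 28, 47, 42, 45]
Result: [18, 7, 48, 3, 10, 44, 28, 47, 42, 45]


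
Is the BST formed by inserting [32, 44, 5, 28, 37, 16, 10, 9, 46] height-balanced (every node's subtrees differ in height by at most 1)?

Tree (level-order array): [32, 5, 44, None, 28, 37, 46, 16, None, None, None, None, None, 10, None, 9]
Definition: a tree is height-balanced if, at every node, |h(left) - h(right)| <= 1 (empty subtree has height -1).
Bottom-up per-node check:
  node 9: h_left=-1, h_right=-1, diff=0 [OK], height=0
  node 10: h_left=0, h_right=-1, diff=1 [OK], height=1
  node 16: h_left=1, h_right=-1, diff=2 [FAIL (|1--1|=2 > 1)], height=2
  node 28: h_left=2, h_right=-1, diff=3 [FAIL (|2--1|=3 > 1)], height=3
  node 5: h_left=-1, h_right=3, diff=4 [FAIL (|-1-3|=4 > 1)], height=4
  node 37: h_left=-1, h_right=-1, diff=0 [OK], height=0
  node 46: h_left=-1, h_right=-1, diff=0 [OK], height=0
  node 44: h_left=0, h_right=0, diff=0 [OK], height=1
  node 32: h_left=4, h_right=1, diff=3 [FAIL (|4-1|=3 > 1)], height=5
Node 16 violates the condition: |1 - -1| = 2 > 1.
Result: Not balanced


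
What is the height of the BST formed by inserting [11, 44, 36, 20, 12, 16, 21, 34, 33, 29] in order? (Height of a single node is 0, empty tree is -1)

Insertion order: [11, 44, 36, 20, 12, 16, 21, 34, 33, 29]
Tree (level-order array): [11, None, 44, 36, None, 20, None, 12, 21, None, 16, None, 34, None, None, 33, None, 29]
Compute height bottom-up (empty subtree = -1):
  height(16) = 1 + max(-1, -1) = 0
  height(12) = 1 + max(-1, 0) = 1
  height(29) = 1 + max(-1, -1) = 0
  height(33) = 1 + max(0, -1) = 1
  height(34) = 1 + max(1, -1) = 2
  height(21) = 1 + max(-1, 2) = 3
  height(20) = 1 + max(1, 3) = 4
  height(36) = 1 + max(4, -1) = 5
  height(44) = 1 + max(5, -1) = 6
  height(11) = 1 + max(-1, 6) = 7
Height = 7


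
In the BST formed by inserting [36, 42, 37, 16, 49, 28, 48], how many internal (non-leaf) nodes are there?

Tree built from: [36, 42, 37, 16, 49, 28, 48]
Tree (level-order array): [36, 16, 42, None, 28, 37, 49, None, None, None, None, 48]
Rule: An internal node has at least one child.
Per-node child counts:
  node 36: 2 child(ren)
  node 16: 1 child(ren)
  node 28: 0 child(ren)
  node 42: 2 child(ren)
  node 37: 0 child(ren)
  node 49: 1 child(ren)
  node 48: 0 child(ren)
Matching nodes: [36, 16, 42, 49]
Count of internal (non-leaf) nodes: 4


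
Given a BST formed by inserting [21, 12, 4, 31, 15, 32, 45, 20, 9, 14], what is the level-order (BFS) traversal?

Tree insertion order: [21, 12, 4, 31, 15, 32, 45, 20, 9, 14]
Tree (level-order array): [21, 12, 31, 4, 15, None, 32, None, 9, 14, 20, None, 45]
BFS from the root, enqueuing left then right child of each popped node:
  queue [21] -> pop 21, enqueue [12, 31], visited so far: [21]
  queue [12, 31] -> pop 12, enqueue [4, 15], visited so far: [21, 12]
  queue [31, 4, 15] -> pop 31, enqueue [32], visited so far: [21, 12, 31]
  queue [4, 15, 32] -> pop 4, enqueue [9], visited so far: [21, 12, 31, 4]
  queue [15, 32, 9] -> pop 15, enqueue [14, 20], visited so far: [21, 12, 31, 4, 15]
  queue [32, 9, 14, 20] -> pop 32, enqueue [45], visited so far: [21, 12, 31, 4, 15, 32]
  queue [9, 14, 20, 45] -> pop 9, enqueue [none], visited so far: [21, 12, 31, 4, 15, 32, 9]
  queue [14, 20, 45] -> pop 14, enqueue [none], visited so far: [21, 12, 31, 4, 15, 32, 9, 14]
  queue [20, 45] -> pop 20, enqueue [none], visited so far: [21, 12, 31, 4, 15, 32, 9, 14, 20]
  queue [45] -> pop 45, enqueue [none], visited so far: [21, 12, 31, 4, 15, 32, 9, 14, 20, 45]
Result: [21, 12, 31, 4, 15, 32, 9, 14, 20, 45]


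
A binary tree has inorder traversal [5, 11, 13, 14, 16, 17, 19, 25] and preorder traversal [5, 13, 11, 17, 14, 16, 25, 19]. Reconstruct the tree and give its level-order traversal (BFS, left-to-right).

Inorder:  [5, 11, 13, 14, 16, 17, 19, 25]
Preorder: [5, 13, 11, 17, 14, 16, 25, 19]
Algorithm: preorder visits root first, so consume preorder in order;
for each root, split the current inorder slice at that value into
left-subtree inorder and right-subtree inorder, then recurse.
Recursive splits:
  root=5; inorder splits into left=[], right=[11, 13, 14, 16, 17, 19, 25]
  root=13; inorder splits into left=[11], right=[14, 16, 17, 19, 25]
  root=11; inorder splits into left=[], right=[]
  root=17; inorder splits into left=[14, 16], right=[19, 25]
  root=14; inorder splits into left=[], right=[16]
  root=16; inorder splits into left=[], right=[]
  root=25; inorder splits into left=[19], right=[]
  root=19; inorder splits into left=[], right=[]
Reconstructed level-order: [5, 13, 11, 17, 14, 25, 16, 19]


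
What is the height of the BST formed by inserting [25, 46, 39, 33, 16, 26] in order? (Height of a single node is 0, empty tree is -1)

Insertion order: [25, 46, 39, 33, 16, 26]
Tree (level-order array): [25, 16, 46, None, None, 39, None, 33, None, 26]
Compute height bottom-up (empty subtree = -1):
  height(16) = 1 + max(-1, -1) = 0
  height(26) = 1 + max(-1, -1) = 0
  height(33) = 1 + max(0, -1) = 1
  height(39) = 1 + max(1, -1) = 2
  height(46) = 1 + max(2, -1) = 3
  height(25) = 1 + max(0, 3) = 4
Height = 4


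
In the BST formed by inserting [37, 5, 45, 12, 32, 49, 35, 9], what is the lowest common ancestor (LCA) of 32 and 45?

Tree insertion order: [37, 5, 45, 12, 32, 49, 35, 9]
Tree (level-order array): [37, 5, 45, None, 12, None, 49, 9, 32, None, None, None, None, None, 35]
In a BST, the LCA of p=32, q=45 is the first node v on the
root-to-leaf path with p <= v <= q (go left if both < v, right if both > v).
Walk from root:
  at 37: 32 <= 37 <= 45, this is the LCA
LCA = 37


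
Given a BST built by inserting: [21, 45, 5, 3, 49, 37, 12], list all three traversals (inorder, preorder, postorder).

Tree insertion order: [21, 45, 5, 3, 49, 37, 12]
Tree (level-order array): [21, 5, 45, 3, 12, 37, 49]
Inorder (L, root, R): [3, 5, 12, 21, 37, 45, 49]
Preorder (root, L, R): [21, 5, 3, 12, 45, 37, 49]
Postorder (L, R, root): [3, 12, 5, 37, 49, 45, 21]


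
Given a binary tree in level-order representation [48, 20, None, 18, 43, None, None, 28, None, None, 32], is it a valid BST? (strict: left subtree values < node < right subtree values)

Level-order array: [48, 20, None, 18, 43, None, None, 28, None, None, 32]
Validate using subtree bounds (lo, hi): at each node, require lo < value < hi,
then recurse left with hi=value and right with lo=value.
Preorder trace (stopping at first violation):
  at node 48 with bounds (-inf, +inf): OK
  at node 20 with bounds (-inf, 48): OK
  at node 18 with bounds (-inf, 20): OK
  at node 43 with bounds (20, 48): OK
  at node 28 with bounds (20, 43): OK
  at node 32 with bounds (28, 43): OK
No violation found at any node.
Result: Valid BST


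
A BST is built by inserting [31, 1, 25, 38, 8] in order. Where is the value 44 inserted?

Starting tree (level order): [31, 1, 38, None, 25, None, None, 8]
Insertion path: 31 -> 38
Result: insert 44 as right child of 38
Final tree (level order): [31, 1, 38, None, 25, None, 44, 8]


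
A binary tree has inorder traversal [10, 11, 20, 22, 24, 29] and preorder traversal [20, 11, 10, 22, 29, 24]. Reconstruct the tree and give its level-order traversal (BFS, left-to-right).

Inorder:  [10, 11, 20, 22, 24, 29]
Preorder: [20, 11, 10, 22, 29, 24]
Algorithm: preorder visits root first, so consume preorder in order;
for each root, split the current inorder slice at that value into
left-subtree inorder and right-subtree inorder, then recurse.
Recursive splits:
  root=20; inorder splits into left=[10, 11], right=[22, 24, 29]
  root=11; inorder splits into left=[10], right=[]
  root=10; inorder splits into left=[], right=[]
  root=22; inorder splits into left=[], right=[24, 29]
  root=29; inorder splits into left=[24], right=[]
  root=24; inorder splits into left=[], right=[]
Reconstructed level-order: [20, 11, 22, 10, 29, 24]


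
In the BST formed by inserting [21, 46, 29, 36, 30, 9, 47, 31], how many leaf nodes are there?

Tree built from: [21, 46, 29, 36, 30, 9, 47, 31]
Tree (level-order array): [21, 9, 46, None, None, 29, 47, None, 36, None, None, 30, None, None, 31]
Rule: A leaf has 0 children.
Per-node child counts:
  node 21: 2 child(ren)
  node 9: 0 child(ren)
  node 46: 2 child(ren)
  node 29: 1 child(ren)
  node 36: 1 child(ren)
  node 30: 1 child(ren)
  node 31: 0 child(ren)
  node 47: 0 child(ren)
Matching nodes: [9, 31, 47]
Count of leaf nodes: 3


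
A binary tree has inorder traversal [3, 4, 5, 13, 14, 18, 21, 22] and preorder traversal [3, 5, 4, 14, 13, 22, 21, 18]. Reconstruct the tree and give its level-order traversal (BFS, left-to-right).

Inorder:  [3, 4, 5, 13, 14, 18, 21, 22]
Preorder: [3, 5, 4, 14, 13, 22, 21, 18]
Algorithm: preorder visits root first, so consume preorder in order;
for each root, split the current inorder slice at that value into
left-subtree inorder and right-subtree inorder, then recurse.
Recursive splits:
  root=3; inorder splits into left=[], right=[4, 5, 13, 14, 18, 21, 22]
  root=5; inorder splits into left=[4], right=[13, 14, 18, 21, 22]
  root=4; inorder splits into left=[], right=[]
  root=14; inorder splits into left=[13], right=[18, 21, 22]
  root=13; inorder splits into left=[], right=[]
  root=22; inorder splits into left=[18, 21], right=[]
  root=21; inorder splits into left=[18], right=[]
  root=18; inorder splits into left=[], right=[]
Reconstructed level-order: [3, 5, 4, 14, 13, 22, 21, 18]


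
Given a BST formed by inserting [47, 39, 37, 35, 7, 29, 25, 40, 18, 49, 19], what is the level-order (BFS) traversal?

Tree insertion order: [47, 39, 37, 35, 7, 29, 25, 40, 18, 49, 19]
Tree (level-order array): [47, 39, 49, 37, 40, None, None, 35, None, None, None, 7, None, None, 29, 25, None, 18, None, None, 19]
BFS from the root, enqueuing left then right child of each popped node:
  queue [47] -> pop 47, enqueue [39, 49], visited so far: [47]
  queue [39, 49] -> pop 39, enqueue [37, 40], visited so far: [47, 39]
  queue [49, 37, 40] -> pop 49, enqueue [none], visited so far: [47, 39, 49]
  queue [37, 40] -> pop 37, enqueue [35], visited so far: [47, 39, 49, 37]
  queue [40, 35] -> pop 40, enqueue [none], visited so far: [47, 39, 49, 37, 40]
  queue [35] -> pop 35, enqueue [7], visited so far: [47, 39, 49, 37, 40, 35]
  queue [7] -> pop 7, enqueue [29], visited so far: [47, 39, 49, 37, 40, 35, 7]
  queue [29] -> pop 29, enqueue [25], visited so far: [47, 39, 49, 37, 40, 35, 7, 29]
  queue [25] -> pop 25, enqueue [18], visited so far: [47, 39, 49, 37, 40, 35, 7, 29, 25]
  queue [18] -> pop 18, enqueue [19], visited so far: [47, 39, 49, 37, 40, 35, 7, 29, 25, 18]
  queue [19] -> pop 19, enqueue [none], visited so far: [47, 39, 49, 37, 40, 35, 7, 29, 25, 18, 19]
Result: [47, 39, 49, 37, 40, 35, 7, 29, 25, 18, 19]


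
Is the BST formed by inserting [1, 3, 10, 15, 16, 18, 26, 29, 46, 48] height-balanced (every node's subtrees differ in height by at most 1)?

Tree (level-order array): [1, None, 3, None, 10, None, 15, None, 16, None, 18, None, 26, None, 29, None, 46, None, 48]
Definition: a tree is height-balanced if, at every node, |h(left) - h(right)| <= 1 (empty subtree has height -1).
Bottom-up per-node check:
  node 48: h_left=-1, h_right=-1, diff=0 [OK], height=0
  node 46: h_left=-1, h_right=0, diff=1 [OK], height=1
  node 29: h_left=-1, h_right=1, diff=2 [FAIL (|-1-1|=2 > 1)], height=2
  node 26: h_left=-1, h_right=2, diff=3 [FAIL (|-1-2|=3 > 1)], height=3
  node 18: h_left=-1, h_right=3, diff=4 [FAIL (|-1-3|=4 > 1)], height=4
  node 16: h_left=-1, h_right=4, diff=5 [FAIL (|-1-4|=5 > 1)], height=5
  node 15: h_left=-1, h_right=5, diff=6 [FAIL (|-1-5|=6 > 1)], height=6
  node 10: h_left=-1, h_right=6, diff=7 [FAIL (|-1-6|=7 > 1)], height=7
  node 3: h_left=-1, h_right=7, diff=8 [FAIL (|-1-7|=8 > 1)], height=8
  node 1: h_left=-1, h_right=8, diff=9 [FAIL (|-1-8|=9 > 1)], height=9
Node 29 violates the condition: |-1 - 1| = 2 > 1.
Result: Not balanced


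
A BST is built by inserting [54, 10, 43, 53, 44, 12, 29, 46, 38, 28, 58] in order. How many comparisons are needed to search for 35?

Search path for 35: 54 -> 10 -> 43 -> 12 -> 29 -> 38
Found: False
Comparisons: 6


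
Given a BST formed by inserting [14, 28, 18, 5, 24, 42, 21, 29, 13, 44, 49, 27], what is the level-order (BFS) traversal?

Tree insertion order: [14, 28, 18, 5, 24, 42, 21, 29, 13, 44, 49, 27]
Tree (level-order array): [14, 5, 28, None, 13, 18, 42, None, None, None, 24, 29, 44, 21, 27, None, None, None, 49]
BFS from the root, enqueuing left then right child of each popped node:
  queue [14] -> pop 14, enqueue [5, 28], visited so far: [14]
  queue [5, 28] -> pop 5, enqueue [13], visited so far: [14, 5]
  queue [28, 13] -> pop 28, enqueue [18, 42], visited so far: [14, 5, 28]
  queue [13, 18, 42] -> pop 13, enqueue [none], visited so far: [14, 5, 28, 13]
  queue [18, 42] -> pop 18, enqueue [24], visited so far: [14, 5, 28, 13, 18]
  queue [42, 24] -> pop 42, enqueue [29, 44], visited so far: [14, 5, 28, 13, 18, 42]
  queue [24, 29, 44] -> pop 24, enqueue [21, 27], visited so far: [14, 5, 28, 13, 18, 42, 24]
  queue [29, 44, 21, 27] -> pop 29, enqueue [none], visited so far: [14, 5, 28, 13, 18, 42, 24, 29]
  queue [44, 21, 27] -> pop 44, enqueue [49], visited so far: [14, 5, 28, 13, 18, 42, 24, 29, 44]
  queue [21, 27, 49] -> pop 21, enqueue [none], visited so far: [14, 5, 28, 13, 18, 42, 24, 29, 44, 21]
  queue [27, 49] -> pop 27, enqueue [none], visited so far: [14, 5, 28, 13, 18, 42, 24, 29, 44, 21, 27]
  queue [49] -> pop 49, enqueue [none], visited so far: [14, 5, 28, 13, 18, 42, 24, 29, 44, 21, 27, 49]
Result: [14, 5, 28, 13, 18, 42, 24, 29, 44, 21, 27, 49]
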